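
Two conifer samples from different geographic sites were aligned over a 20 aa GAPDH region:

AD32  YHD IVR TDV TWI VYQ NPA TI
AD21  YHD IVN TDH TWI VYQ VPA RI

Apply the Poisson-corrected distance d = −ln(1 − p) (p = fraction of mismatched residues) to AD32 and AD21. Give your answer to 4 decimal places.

Differing sites — 6:R/N; 9:V/H; 16:N/V; 19:T/R.
p = 4/20 = 0.200000.
d = −ln(1 − 0.200000) = −ln(0.800000) = 0.2231.

0.2231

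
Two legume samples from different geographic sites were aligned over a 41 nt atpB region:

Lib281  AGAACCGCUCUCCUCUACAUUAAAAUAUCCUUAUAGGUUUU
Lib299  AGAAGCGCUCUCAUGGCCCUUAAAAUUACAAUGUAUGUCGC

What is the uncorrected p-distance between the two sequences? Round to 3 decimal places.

The sequences differ at positions 5 (C/G), 13 (C/A), 15 (C/G), 16 (U/G), 17 (A/C), 19 (A/C), 27 (A/U), 28 (U/A), 30 (C/A), 31 (U/A), 33 (A/G), 36 (G/U), 39 (U/C), 40 (U/G), 41 (U/C).
There are 15 differences over 41 sites, so p = 15/41 = 0.366.

0.366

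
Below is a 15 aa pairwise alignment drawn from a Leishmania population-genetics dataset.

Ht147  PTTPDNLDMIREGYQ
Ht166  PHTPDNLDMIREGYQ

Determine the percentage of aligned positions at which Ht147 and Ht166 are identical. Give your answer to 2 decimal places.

93.33%

Differing sites — 2:T/H.
14 of the 15 sites match, so the percent identity is 14/15 × 100 = 93.33%.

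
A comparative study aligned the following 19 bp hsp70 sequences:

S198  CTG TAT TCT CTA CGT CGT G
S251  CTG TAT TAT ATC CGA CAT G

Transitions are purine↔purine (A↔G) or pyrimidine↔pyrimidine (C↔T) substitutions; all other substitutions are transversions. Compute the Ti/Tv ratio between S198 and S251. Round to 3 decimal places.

The sequences differ at positions 8 (C/A, transversion), 10 (C/A, transversion), 12 (A/C, transversion), 15 (T/A, transversion), 17 (G/A, transition).
Of the 5 differences, 1 transition and 4 transversions, so Ti/Tv = 1/4 = 0.250.

0.250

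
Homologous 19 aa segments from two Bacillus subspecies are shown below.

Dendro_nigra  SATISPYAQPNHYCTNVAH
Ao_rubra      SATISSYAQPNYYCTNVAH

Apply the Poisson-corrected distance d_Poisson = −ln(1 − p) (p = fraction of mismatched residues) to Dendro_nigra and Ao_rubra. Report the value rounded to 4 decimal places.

0.1112

Differing sites — 6:P/S; 12:H/Y.
p = 2/19 = 0.105263.
d = −ln(1 − 0.105263) = −ln(0.894737) = 0.1112.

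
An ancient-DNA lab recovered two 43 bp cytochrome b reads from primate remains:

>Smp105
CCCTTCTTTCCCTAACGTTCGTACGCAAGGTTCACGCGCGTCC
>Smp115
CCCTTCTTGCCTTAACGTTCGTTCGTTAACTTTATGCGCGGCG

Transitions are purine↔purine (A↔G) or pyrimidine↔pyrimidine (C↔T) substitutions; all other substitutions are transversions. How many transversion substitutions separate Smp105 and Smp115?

Mismatches occur at site 9 (T→G, transversion), site 12 (C→T, transition), site 23 (A→T, transversion), site 26 (C→T, transition), site 27 (A→T, transversion), site 29 (G→A, transition), site 30 (G→C, transversion), site 33 (C→T, transition), site 35 (C→T, transition), site 41 (T→G, transversion), site 43 (C→G, transversion).
Of the 11 differences, 5 transitions and 6 transversions, so the answer is 6.

6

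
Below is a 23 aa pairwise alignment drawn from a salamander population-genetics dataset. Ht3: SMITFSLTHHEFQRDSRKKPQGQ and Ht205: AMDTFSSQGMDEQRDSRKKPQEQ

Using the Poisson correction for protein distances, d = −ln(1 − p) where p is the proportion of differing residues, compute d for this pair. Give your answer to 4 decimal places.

Mismatches occur at site 1 (S/A), site 3 (I/D), site 7 (L/S), site 8 (T/Q), site 9 (H/G), site 10 (H/M), site 11 (E/D), site 12 (F/E), site 22 (G/E).
p = 9/23 = 0.391304.
d = −ln(1 − 0.391304) = −ln(0.608696) = 0.4964.

0.4964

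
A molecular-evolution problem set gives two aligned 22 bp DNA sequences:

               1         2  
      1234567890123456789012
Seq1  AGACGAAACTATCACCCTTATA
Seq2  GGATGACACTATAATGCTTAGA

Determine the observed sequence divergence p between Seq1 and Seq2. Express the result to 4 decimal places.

0.3182

Mismatches occur at site 1 (A/G), site 4 (C/T), site 7 (A/C), site 13 (C/A), site 15 (C/T), site 16 (C/G), site 21 (T/G).
There are 7 differences over 22 sites, so p = 7/22 = 0.3182.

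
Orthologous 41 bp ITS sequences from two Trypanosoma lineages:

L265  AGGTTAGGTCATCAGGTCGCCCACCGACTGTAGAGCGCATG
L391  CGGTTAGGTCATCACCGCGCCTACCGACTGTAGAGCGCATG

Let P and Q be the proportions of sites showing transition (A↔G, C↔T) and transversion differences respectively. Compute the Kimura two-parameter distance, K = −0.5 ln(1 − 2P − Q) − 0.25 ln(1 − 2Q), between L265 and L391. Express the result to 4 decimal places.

Differing sites — 1:A/C (Tv); 15:G/C (Tv); 16:G/C (Tv); 17:T/G (Tv); 22:C/T (Ti).
Of the 5 differences, 1 transition and 4 transversions over 41 sites: P = 1/41 = 0.024390, Q = 4/41 = 0.097561.
d = −0.5·ln(0.853659) − 0.25·ln(0.804878) = −0.5·(-0.158223) − 0.25·(-0.217065) = 0.1334.

0.1334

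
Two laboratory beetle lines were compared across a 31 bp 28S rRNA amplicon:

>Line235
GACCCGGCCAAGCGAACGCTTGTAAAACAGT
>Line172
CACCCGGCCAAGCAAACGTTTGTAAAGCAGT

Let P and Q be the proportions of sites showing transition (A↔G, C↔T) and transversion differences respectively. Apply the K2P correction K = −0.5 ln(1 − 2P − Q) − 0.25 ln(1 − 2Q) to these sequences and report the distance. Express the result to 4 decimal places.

0.1446

Differing sites — 1:G/C (Tv); 14:G/A (Ti); 19:C/T (Ti); 27:A/G (Ti).
Of the 4 differences, 3 transitions and 1 transversion over 31 sites: P = 3/31 = 0.096774, Q = 1/31 = 0.032258.
d = −0.5·ln(0.774194) − 0.25·ln(0.935484) = −0.5·(-0.255933) − 0.25·(-0.066691) = 0.1446.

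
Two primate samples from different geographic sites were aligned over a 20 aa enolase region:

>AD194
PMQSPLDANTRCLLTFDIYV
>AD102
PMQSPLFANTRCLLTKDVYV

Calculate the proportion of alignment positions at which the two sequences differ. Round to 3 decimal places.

Differing sites — 7:D/F; 16:F/K; 18:I/V.
There are 3 differences over 20 sites, so p = 3/20 = 0.150.

0.150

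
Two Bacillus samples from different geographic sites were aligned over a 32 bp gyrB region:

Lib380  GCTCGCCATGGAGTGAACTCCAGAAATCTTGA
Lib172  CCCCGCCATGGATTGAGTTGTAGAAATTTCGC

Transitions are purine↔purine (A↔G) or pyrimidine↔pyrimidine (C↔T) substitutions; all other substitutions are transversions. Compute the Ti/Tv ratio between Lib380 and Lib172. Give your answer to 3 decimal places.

1.500

Differing sites — 1:G/C (Tv); 3:T/C (Ti); 13:G/T (Tv); 17:A/G (Ti); 18:C/T (Ti); 20:C/G (Tv); 21:C/T (Ti); 28:C/T (Ti); 30:T/C (Ti); 32:A/C (Tv).
Of the 10 differences, 6 transitions and 4 transversions, so Ti/Tv = 6/4 = 1.500.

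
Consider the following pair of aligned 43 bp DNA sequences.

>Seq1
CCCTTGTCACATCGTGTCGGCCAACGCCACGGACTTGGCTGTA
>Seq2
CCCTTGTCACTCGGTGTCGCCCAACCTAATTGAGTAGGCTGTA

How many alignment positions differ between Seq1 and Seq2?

11

Mismatches occur at site 11 (A↔T), site 12 (T↔C), site 13 (C↔G), site 20 (G↔C), site 26 (G↔C), site 27 (C↔T), site 28 (C↔A), site 30 (C↔T), site 31 (G↔T), site 34 (C↔G), site 36 (T↔A).
That gives 11 mismatches out of 43 aligned sites, so the Hamming distance is 11.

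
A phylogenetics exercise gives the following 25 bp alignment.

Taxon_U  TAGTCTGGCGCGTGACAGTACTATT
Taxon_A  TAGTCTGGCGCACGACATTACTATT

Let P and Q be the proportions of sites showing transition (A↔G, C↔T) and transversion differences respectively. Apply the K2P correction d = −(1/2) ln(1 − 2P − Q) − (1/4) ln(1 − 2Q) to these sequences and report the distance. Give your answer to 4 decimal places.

0.1324

The sequences differ at positions 12 (G/A, transition), 13 (T/C, transition), 18 (G/T, transversion).
Of the 3 differences, 2 transitions and 1 transversion over 25 sites: P = 2/25 = 0.080000, Q = 1/25 = 0.040000.
d = −0.5·ln(0.800000) − 0.25·ln(0.920000) = −0.5·(-0.223144) − 0.25·(-0.083382) = 0.1324.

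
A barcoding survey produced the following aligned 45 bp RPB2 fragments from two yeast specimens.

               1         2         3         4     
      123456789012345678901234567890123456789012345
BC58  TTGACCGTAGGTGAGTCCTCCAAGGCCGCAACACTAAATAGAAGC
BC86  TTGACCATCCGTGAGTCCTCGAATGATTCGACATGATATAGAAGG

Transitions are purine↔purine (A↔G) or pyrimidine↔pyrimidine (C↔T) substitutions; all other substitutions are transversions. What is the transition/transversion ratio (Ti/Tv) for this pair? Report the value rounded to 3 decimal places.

The sequences differ at positions 7 (G/A, transition), 9 (A/C, transversion), 10 (G/C, transversion), 21 (C/G, transversion), 24 (G/T, transversion), 26 (C/A, transversion), 27 (C/T, transition), 28 (G/T, transversion), 30 (A/G, transition), 34 (C/T, transition), 35 (T/G, transversion), 37 (A/T, transversion), 45 (C/G, transversion).
Of the 13 differences, 4 transitions and 9 transversions, so Ti/Tv = 4/9 = 0.444.

0.444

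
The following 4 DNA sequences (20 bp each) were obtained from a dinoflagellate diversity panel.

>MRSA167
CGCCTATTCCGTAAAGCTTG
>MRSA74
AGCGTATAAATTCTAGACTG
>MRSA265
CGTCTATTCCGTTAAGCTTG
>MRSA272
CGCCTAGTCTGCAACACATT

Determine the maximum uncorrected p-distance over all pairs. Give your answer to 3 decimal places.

Pairwise Hamming distances:
  MRSA167 vs MRSA74: 10
  MRSA167 vs MRSA265: 2
  MRSA167 vs MRSA272: 7
  MRSA74 vs MRSA265: 11
  MRSA74 vs MRSA272: 15
  MRSA265 vs MRSA272: 9
The largest is 15 mismatches, between MRSA74 and MRSA272; p = 15/20 = 0.750.

0.750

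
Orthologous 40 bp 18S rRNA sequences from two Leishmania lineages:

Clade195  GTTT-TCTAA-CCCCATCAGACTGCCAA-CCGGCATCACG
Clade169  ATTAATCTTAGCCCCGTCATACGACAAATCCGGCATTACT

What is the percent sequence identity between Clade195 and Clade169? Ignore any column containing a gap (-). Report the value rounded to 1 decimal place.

73.0%

Excluding the 3 gap columns leaves 37 comparable sites.
The sequences differ at positions 1 (G/A), 4 (T/A), 9 (A/T), 16 (A/G), 20 (G/T), 23 (T/G), 24 (G/A), 26 (C/A), 37 (C/T), 40 (G/T).
27 of the 37 comparable sites match, so the percent identity is 27/37 × 100 = 73.0%.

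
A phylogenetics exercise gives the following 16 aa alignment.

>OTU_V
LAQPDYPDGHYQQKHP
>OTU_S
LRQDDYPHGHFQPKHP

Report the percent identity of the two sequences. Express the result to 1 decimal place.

68.8%

Differing sites — 2:A/R; 4:P/D; 8:D/H; 11:Y/F; 13:Q/P.
11 of the 16 sites match, so the percent identity is 11/16 × 100 = 68.8%.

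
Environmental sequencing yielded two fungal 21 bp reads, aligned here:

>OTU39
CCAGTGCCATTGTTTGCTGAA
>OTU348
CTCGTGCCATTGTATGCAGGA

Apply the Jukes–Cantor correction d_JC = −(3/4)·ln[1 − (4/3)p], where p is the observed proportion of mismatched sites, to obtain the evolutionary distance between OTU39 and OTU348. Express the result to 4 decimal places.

The sequences differ at positions 2 (C/T), 3 (A/C), 14 (T/A), 18 (T/A), 20 (A/G).
p = 5/21 = 0.238095.
d = −0.75 · ln(1 − (4/3)·0.238095) = −0.75 · ln(0.682540) = −0.75 · (-0.381934) = 0.2865.

0.2865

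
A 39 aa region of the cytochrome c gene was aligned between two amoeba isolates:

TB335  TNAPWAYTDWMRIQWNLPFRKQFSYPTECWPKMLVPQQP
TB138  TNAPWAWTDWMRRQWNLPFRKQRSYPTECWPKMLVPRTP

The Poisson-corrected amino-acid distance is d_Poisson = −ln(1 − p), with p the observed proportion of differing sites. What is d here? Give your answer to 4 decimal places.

Differing sites — 7:Y/W; 13:I/R; 23:F/R; 37:Q/R; 38:Q/T.
p = 5/39 = 0.128205.
d = −ln(1 − 0.128205) = −ln(0.871795) = 0.1372.

0.1372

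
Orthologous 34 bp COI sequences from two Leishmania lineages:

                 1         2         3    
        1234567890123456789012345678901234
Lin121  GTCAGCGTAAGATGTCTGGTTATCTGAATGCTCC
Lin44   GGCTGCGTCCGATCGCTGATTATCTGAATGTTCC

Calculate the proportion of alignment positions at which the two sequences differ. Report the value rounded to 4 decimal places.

Differing sites — 2:T/G; 4:A/T; 9:A/C; 10:A/C; 14:G/C; 15:T/G; 19:G/A; 31:C/T.
There are 8 differences over 34 sites, so p = 8/34 = 0.2353.

0.2353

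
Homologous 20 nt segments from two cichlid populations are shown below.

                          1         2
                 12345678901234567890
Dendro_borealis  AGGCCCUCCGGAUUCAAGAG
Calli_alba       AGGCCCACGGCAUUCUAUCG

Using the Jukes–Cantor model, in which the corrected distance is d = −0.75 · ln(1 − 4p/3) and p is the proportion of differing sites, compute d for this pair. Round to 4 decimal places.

0.3831

Differing sites — 7:U/A; 9:C/G; 11:G/C; 16:A/U; 18:G/U; 19:A/C.
p = 6/20 = 0.300000.
d = −0.75 · ln(1 − (4/3)·0.300000) = −0.75 · ln(0.600000) = −0.75 · (-0.510826) = 0.3831.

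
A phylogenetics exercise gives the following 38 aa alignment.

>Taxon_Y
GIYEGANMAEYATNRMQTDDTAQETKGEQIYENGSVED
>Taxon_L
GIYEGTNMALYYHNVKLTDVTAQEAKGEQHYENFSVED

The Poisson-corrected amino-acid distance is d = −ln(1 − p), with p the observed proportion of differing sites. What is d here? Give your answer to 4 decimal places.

Differing sites — 6:A/T; 10:E/L; 12:A/Y; 13:T/H; 15:R/V; 16:M/K; 17:Q/L; 20:D/V; 25:T/A; 30:I/H; 34:G/F.
p = 11/38 = 0.289474.
d = −ln(1 − 0.289474) = −ln(0.710526) = 0.3417.

0.3417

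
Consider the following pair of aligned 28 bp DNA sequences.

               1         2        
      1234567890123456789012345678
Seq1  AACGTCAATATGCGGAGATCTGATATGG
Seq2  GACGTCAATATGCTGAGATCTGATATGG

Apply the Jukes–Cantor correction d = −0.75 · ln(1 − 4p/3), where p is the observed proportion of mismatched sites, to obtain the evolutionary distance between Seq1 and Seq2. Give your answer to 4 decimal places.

0.0751

The sequences differ at positions 1 (A/G), 14 (G/T).
p = 2/28 = 0.071429.
d = −0.75 · ln(1 − (4/3)·0.071429) = −0.75 · ln(0.904761) = −0.75 · (-0.100084) = 0.0751.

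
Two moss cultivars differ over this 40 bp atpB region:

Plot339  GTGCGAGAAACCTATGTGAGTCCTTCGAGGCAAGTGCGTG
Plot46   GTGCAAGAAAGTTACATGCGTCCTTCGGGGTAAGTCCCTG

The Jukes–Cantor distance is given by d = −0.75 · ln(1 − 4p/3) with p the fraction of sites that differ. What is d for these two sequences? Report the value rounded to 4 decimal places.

Differing sites — 5:G/A; 11:C/G; 12:C/T; 15:T/C; 16:G/A; 19:A/C; 28:A/G; 31:C/T; 36:G/C; 38:G/C.
p = 10/40 = 0.250000.
d = −0.75 · ln(1 − (4/3)·0.250000) = −0.75 · ln(0.666667) = −0.75 · (-0.405465) = 0.3041.

0.3041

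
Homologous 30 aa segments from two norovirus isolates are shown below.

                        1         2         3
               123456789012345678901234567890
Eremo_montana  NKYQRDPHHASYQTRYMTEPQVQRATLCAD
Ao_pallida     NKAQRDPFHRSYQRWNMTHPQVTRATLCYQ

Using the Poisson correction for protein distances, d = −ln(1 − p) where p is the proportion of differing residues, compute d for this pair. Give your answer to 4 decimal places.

Mismatches occur at site 3 (Y/A), site 8 (H/F), site 10 (A/R), site 14 (T/R), site 15 (R/W), site 16 (Y/N), site 19 (E/H), site 23 (Q/T), site 29 (A/Y), site 30 (D/Q).
p = 10/30 = 0.333333.
d = −ln(1 − 0.333333) = −ln(0.666667) = 0.4055.

0.4055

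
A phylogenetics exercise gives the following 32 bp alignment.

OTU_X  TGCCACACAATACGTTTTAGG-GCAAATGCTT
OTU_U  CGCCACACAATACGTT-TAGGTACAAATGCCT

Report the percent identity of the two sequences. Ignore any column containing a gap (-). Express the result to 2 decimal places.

Excluding the 2 gap columns leaves 30 comparable sites.
Differing sites — 1:T/C; 23:G/A; 31:T/C.
27 of the 30 comparable sites match, so the percent identity is 27/30 × 100 = 90.00%.

90.00%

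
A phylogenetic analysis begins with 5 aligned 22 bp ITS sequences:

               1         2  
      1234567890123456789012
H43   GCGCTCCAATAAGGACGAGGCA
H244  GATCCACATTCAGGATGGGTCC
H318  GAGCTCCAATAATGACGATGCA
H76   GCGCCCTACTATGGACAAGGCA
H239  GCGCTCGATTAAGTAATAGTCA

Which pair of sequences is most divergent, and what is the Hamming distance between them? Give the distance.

12

Pairwise Hamming distances:
  H43 vs H244: 10
  H43 vs H318: 3
  H43 vs H76: 5
  H43 vs H239: 6
  H244 vs H318: 11
  H244 vs H76: 12
  H244 vs H239: 11
  H318 vs H76: 8
  H318 vs H239: 9
  H76 vs H239: 8
The largest is 12, between H244 and H76.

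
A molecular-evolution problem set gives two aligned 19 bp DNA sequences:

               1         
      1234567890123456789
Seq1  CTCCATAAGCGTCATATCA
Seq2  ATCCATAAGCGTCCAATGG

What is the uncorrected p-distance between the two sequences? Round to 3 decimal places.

The sequences differ at positions 1 (C/A), 14 (A/C), 15 (T/A), 18 (C/G), 19 (A/G).
There are 5 differences over 19 sites, so p = 5/19 = 0.263.

0.263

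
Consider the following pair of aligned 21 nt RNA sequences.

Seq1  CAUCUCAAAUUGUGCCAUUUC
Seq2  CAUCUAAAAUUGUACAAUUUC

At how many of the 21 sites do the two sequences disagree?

3

Mismatches occur at site 6 (C→A), site 14 (G→A), site 16 (C→A).
That gives 3 mismatches out of 21 aligned sites, so the Hamming distance is 3.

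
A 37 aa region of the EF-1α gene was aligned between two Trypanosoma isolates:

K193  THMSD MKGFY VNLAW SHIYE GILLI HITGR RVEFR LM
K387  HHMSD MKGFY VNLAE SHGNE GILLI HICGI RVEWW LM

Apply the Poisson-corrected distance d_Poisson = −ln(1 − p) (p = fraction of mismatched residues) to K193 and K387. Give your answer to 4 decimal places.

The sequences differ at positions 1 (T/H), 15 (W/E), 18 (I/G), 19 (Y/N), 28 (T/C), 30 (R/I), 34 (F/W), 35 (R/W).
p = 8/37 = 0.216216.
d = −ln(1 − 0.216216) = −ln(0.783784) = 0.2436.

0.2436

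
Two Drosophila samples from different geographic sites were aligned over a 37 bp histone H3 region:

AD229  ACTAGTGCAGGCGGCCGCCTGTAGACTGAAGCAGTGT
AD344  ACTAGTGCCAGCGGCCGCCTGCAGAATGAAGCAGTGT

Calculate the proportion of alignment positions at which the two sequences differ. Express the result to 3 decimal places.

Differing sites — 9:A/C; 10:G/A; 22:T/C; 26:C/A.
There are 4 differences over 37 sites, so p = 4/37 = 0.108.

0.108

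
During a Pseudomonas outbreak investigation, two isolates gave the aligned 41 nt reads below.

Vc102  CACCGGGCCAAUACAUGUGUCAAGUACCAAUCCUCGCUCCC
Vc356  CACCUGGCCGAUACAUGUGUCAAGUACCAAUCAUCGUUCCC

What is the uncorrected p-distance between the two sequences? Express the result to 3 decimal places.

0.098

Mismatches occur at site 5 (G↔U), site 10 (A↔G), site 33 (C↔A), site 37 (C↔U).
There are 4 differences over 41 sites, so p = 4/41 = 0.098.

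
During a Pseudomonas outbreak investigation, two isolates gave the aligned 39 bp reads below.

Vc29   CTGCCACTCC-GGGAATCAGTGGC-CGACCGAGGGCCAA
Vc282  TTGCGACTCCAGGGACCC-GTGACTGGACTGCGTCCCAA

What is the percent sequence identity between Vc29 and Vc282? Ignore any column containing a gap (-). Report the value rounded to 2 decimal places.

Excluding the 3 gap columns leaves 36 comparable sites.
Differing sites — 1:C/T; 5:C/G; 16:A/C; 17:T/C; 23:G/A; 26:C/G; 30:C/T; 32:A/C; 34:G/T; 35:G/C.
26 of the 36 comparable sites match, so the percent identity is 26/36 × 100 = 72.22%.

72.22%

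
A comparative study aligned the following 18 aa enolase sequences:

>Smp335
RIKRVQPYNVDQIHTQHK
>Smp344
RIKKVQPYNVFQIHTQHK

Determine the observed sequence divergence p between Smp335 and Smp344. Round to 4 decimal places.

0.1111

Mismatches occur at site 4 (R↔K), site 11 (D↔F).
There are 2 differences over 18 sites, so p = 2/18 = 0.1111.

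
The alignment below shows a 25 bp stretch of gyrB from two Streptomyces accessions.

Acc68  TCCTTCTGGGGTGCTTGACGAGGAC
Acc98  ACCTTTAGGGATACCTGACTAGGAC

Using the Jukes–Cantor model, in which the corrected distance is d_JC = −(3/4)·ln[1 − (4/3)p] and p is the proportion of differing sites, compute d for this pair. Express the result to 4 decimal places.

Differing sites — 1:T/A; 6:C/T; 7:T/A; 11:G/A; 13:G/A; 15:T/C; 20:G/T.
p = 7/25 = 0.280000.
d = −0.75 · ln(1 − (4/3)·0.280000) = −0.75 · ln(0.626667) = −0.75 · (-0.467340) = 0.3505.

0.3505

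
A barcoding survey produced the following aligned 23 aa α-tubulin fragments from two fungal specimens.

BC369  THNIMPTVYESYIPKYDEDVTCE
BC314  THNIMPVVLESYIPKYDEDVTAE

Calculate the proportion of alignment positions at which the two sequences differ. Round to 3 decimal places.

0.130

Differing sites — 7:T/V; 9:Y/L; 22:C/A.
There are 3 differences over 23 sites, so p = 3/23 = 0.130.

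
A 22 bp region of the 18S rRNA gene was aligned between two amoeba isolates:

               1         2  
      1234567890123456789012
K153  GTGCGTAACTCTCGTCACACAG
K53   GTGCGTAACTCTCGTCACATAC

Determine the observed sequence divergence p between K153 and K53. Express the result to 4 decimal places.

The sequences differ at positions 20 (C/T), 22 (G/C).
There are 2 differences over 22 sites, so p = 2/22 = 0.0909.

0.0909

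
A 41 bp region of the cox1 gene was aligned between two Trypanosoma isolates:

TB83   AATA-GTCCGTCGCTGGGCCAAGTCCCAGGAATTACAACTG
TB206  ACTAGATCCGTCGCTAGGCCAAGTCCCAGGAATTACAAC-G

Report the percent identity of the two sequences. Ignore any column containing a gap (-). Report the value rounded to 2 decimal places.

Excluding the 2 gap columns leaves 39 comparable sites.
Mismatches occur at site 2 (A/C), site 6 (G/A), site 16 (G/A).
36 of the 39 comparable sites match, so the percent identity is 36/39 × 100 = 92.31%.

92.31%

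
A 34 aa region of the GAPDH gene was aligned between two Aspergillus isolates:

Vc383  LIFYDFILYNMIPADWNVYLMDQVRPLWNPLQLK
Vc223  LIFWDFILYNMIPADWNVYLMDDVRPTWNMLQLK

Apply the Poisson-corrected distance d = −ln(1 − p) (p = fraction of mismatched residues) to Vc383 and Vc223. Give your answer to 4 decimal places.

0.1252

The sequences differ at positions 4 (Y/W), 23 (Q/D), 27 (L/T), 30 (P/M).
p = 4/34 = 0.117647.
d = −ln(1 − 0.117647) = −ln(0.882353) = 0.1252.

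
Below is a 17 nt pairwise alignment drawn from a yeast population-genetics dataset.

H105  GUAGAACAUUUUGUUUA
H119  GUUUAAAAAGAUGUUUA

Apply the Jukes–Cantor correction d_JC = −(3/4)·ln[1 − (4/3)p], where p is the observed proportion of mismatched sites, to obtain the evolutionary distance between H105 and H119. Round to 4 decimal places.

0.4770

Mismatches occur at site 3 (A/U), site 4 (G/U), site 7 (C/A), site 9 (U/A), site 10 (U/G), site 11 (U/A).
p = 6/17 = 0.352941.
d = −0.75 · ln(1 − (4/3)·0.352941) = −0.75 · ln(0.529412) = −0.75 · (-0.635988) = 0.4770.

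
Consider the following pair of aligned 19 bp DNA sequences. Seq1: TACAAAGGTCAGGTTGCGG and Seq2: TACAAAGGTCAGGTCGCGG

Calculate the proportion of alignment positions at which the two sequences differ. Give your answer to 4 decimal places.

A single mismatch occurs at site 15 (T/C).
There are 1 differences over 19 sites, so p = 1/19 = 0.0526.

0.0526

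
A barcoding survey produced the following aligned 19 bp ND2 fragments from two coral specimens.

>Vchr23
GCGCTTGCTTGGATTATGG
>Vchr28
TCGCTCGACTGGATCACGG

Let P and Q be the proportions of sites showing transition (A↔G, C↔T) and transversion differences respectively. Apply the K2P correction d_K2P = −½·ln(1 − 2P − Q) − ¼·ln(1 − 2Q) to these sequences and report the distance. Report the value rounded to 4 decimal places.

The sequences differ at positions 1 (G/T, transversion), 6 (T/C, transition), 8 (C/A, transversion), 9 (T/C, transition), 15 (T/C, transition), 17 (T/C, transition).
Of the 6 differences, 4 transitions and 2 transversions over 19 sites: P = 4/19 = 0.210526, Q = 2/19 = 0.105263.
d = −0.5·ln(0.473685) − 0.25·ln(0.789474) = −0.5·(-0.747213) − 0.25·(-0.236388) = 0.4327.

0.4327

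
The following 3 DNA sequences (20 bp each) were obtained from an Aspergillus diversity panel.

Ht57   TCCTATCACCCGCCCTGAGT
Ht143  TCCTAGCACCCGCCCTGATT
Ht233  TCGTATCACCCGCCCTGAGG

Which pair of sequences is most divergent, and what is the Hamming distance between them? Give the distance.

4

Pairwise Hamming distances:
  Ht57 vs Ht143: 2
  Ht57 vs Ht233: 2
  Ht143 vs Ht233: 4
The largest is 4, between Ht143 and Ht233.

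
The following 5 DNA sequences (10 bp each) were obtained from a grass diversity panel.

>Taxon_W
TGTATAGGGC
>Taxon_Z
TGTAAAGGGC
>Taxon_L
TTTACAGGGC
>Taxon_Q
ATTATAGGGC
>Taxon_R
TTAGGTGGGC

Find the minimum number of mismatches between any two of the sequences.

1

Pairwise Hamming distances:
  Taxon_W vs Taxon_Z: 1
  Taxon_W vs Taxon_L: 2
  Taxon_W vs Taxon_Q: 2
  Taxon_W vs Taxon_R: 5
  Taxon_Z vs Taxon_L: 2
  Taxon_Z vs Taxon_Q: 3
  Taxon_Z vs Taxon_R: 5
  Taxon_L vs Taxon_Q: 2
  Taxon_L vs Taxon_R: 4
  Taxon_Q vs Taxon_R: 5
The smallest is 1, between Taxon_W and Taxon_Z.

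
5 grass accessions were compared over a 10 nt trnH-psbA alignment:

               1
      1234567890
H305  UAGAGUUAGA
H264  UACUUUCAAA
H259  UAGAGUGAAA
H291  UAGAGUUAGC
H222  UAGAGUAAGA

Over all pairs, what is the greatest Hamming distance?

Pairwise Hamming distances:
  H305 vs H264: 5
  H305 vs H259: 2
  H305 vs H291: 1
  H305 vs H222: 1
  H264 vs H259: 4
  H264 vs H291: 6
  H264 vs H222: 5
  H259 vs H291: 3
  H259 vs H222: 2
  H291 vs H222: 2
The largest is 6, between H264 and H291.

6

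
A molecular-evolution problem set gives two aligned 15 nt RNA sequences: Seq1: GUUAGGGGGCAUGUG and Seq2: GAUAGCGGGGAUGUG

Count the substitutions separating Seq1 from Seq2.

Differing sites — 2:U/A; 6:G/C; 10:C/G.
That gives 3 mismatches out of 15 aligned sites, so the Hamming distance is 3.

3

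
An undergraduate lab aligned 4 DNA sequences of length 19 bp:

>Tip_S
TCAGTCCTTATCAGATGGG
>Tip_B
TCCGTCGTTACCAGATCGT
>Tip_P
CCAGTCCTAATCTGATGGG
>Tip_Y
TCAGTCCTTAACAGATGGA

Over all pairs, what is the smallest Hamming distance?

2

Pairwise Hamming distances:
  Tip_S vs Tip_B: 5
  Tip_S vs Tip_P: 3
  Tip_S vs Tip_Y: 2
  Tip_B vs Tip_P: 8
  Tip_B vs Tip_Y: 5
  Tip_P vs Tip_Y: 5
The smallest is 2, between Tip_S and Tip_Y.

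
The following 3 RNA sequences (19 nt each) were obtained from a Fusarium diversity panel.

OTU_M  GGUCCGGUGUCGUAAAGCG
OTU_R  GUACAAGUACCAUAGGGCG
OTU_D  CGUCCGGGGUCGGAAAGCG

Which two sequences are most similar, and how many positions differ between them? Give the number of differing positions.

3

Pairwise Hamming distances:
  OTU_M vs OTU_R: 9
  OTU_M vs OTU_D: 3
  OTU_R vs OTU_D: 12
The smallest is 3, between OTU_M and OTU_D.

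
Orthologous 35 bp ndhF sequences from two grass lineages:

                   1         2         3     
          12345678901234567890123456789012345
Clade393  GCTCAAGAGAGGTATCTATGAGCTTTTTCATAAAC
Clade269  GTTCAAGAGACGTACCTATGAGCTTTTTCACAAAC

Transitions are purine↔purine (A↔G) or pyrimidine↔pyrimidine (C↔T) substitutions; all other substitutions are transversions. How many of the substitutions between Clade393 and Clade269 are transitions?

Differing sites — 2:C/T (Ti); 11:G/C (Tv); 15:T/C (Ti); 31:T/C (Ti).
Of the 4 differences, 3 transitions and 1 transversion, so the answer is 3.

3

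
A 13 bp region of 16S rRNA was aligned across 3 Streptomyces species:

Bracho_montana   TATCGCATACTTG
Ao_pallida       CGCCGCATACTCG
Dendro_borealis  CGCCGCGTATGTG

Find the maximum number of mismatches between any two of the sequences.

Pairwise Hamming distances:
  Bracho_montana vs Ao_pallida: 4
  Bracho_montana vs Dendro_borealis: 6
  Ao_pallida vs Dendro_borealis: 4
The largest is 6, between Bracho_montana and Dendro_borealis.

6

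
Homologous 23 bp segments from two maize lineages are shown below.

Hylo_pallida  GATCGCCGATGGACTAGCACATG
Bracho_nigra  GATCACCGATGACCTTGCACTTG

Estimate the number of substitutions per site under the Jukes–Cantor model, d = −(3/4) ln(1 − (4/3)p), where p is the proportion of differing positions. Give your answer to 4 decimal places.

0.2567

Mismatches occur at site 5 (G/A), site 12 (G/A), site 13 (A/C), site 16 (A/T), site 21 (A/T).
p = 5/23 = 0.217391.
d = −0.75 · ln(1 − (4/3)·0.217391) = −0.75 · ln(0.710145) = −0.75 · (-0.342286) = 0.2567.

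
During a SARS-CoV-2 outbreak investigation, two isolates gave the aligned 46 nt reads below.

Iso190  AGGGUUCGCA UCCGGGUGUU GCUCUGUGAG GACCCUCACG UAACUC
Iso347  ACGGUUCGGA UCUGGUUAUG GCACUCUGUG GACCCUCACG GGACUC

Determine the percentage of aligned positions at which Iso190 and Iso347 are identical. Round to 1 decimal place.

76.1%

Mismatches occur at site 2 (G/C), site 9 (C/G), site 13 (C/U), site 16 (G/U), site 18 (G/A), site 20 (U/G), site 23 (U/A), site 26 (G/C), site 29 (A/U), site 41 (U/G), site 42 (A/G).
35 of the 46 sites match, so the percent identity is 35/46 × 100 = 76.1%.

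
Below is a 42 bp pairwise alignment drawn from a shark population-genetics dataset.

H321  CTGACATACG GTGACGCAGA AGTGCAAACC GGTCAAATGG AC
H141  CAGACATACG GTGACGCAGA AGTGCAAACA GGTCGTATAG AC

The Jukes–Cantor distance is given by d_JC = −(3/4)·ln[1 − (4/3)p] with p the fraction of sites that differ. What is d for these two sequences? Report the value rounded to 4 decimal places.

Differing sites — 2:T/A; 30:C/A; 35:A/G; 36:A/T; 39:G/A.
p = 5/42 = 0.119048.
d = −0.75 · ln(1 − (4/3)·0.119048) = −0.75 · ln(0.841269) = −0.75 · (-0.172844) = 0.1296.

0.1296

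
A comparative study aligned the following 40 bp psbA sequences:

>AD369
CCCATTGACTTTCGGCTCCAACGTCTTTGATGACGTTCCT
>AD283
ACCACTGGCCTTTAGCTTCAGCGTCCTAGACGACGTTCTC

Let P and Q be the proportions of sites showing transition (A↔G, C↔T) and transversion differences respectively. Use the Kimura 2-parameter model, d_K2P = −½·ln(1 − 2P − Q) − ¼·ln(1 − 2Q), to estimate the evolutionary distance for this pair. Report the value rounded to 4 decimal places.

0.4845

The sequences differ at positions 1 (C/A, transversion), 5 (T/C, transition), 8 (A/G, transition), 10 (T/C, transition), 13 (C/T, transition), 14 (G/A, transition), 18 (C/T, transition), 21 (A/G, transition), 26 (T/C, transition), 28 (T/A, transversion), 31 (T/C, transition), 39 (C/T, transition), 40 (T/C, transition).
Of the 13 differences, 11 transitions and 2 transversions over 40 sites: P = 11/40 = 0.275000, Q = 2/40 = 0.050000.
d = −0.5·ln(0.400000) − 0.25·ln(0.900000) = −0.5·(-0.916291) − 0.25·(-0.105361) = 0.4845.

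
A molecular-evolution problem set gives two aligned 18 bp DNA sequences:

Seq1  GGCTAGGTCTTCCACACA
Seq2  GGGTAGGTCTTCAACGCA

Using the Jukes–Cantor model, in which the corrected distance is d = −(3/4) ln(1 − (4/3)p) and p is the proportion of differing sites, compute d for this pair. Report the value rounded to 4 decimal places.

0.1885

Differing sites — 3:C/G; 13:C/A; 16:A/G.
p = 3/18 = 0.166667.
d = −0.75 · ln(1 − (4/3)·0.166667) = −0.75 · ln(0.777777) = −0.75 · (-0.251315) = 0.1885.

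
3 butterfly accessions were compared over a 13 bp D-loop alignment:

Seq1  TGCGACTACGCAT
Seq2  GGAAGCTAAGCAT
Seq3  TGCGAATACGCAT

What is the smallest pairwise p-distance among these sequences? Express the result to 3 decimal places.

Pairwise Hamming distances:
  Seq1 vs Seq2: 5
  Seq1 vs Seq3: 1
  Seq2 vs Seq3: 6
The smallest is 1 mismatch, between Seq1 and Seq3; p = 1/13 = 0.077.

0.077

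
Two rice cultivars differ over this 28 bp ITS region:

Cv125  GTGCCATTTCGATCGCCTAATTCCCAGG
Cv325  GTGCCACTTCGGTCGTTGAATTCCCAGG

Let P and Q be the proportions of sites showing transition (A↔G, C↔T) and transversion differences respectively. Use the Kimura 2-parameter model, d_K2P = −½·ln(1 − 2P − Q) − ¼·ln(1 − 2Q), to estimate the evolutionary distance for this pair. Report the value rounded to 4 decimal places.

0.2124

Differing sites — 7:T/C (Ti); 12:A/G (Ti); 16:C/T (Ti); 17:C/T (Ti); 18:T/G (Tv).
Of the 5 differences, 4 transitions and 1 transversion over 28 sites: P = 4/28 = 0.142857, Q = 1/28 = 0.035714.
d = −0.5·ln(0.678572) − 0.25·ln(0.928572) = −0.5·(-0.387765) − 0.25·(-0.074107) = 0.2124.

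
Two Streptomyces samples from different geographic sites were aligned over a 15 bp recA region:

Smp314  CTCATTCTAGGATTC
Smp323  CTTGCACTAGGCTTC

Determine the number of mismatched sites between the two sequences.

5

The sequences differ at positions 3 (C/T), 4 (A/G), 5 (T/C), 6 (T/A), 12 (A/C).
That gives 5 mismatches out of 15 aligned sites, so the Hamming distance is 5.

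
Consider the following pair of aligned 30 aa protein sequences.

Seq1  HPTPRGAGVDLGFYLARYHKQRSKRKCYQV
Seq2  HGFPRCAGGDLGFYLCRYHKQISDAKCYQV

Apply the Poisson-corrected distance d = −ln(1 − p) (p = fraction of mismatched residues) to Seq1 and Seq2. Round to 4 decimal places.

0.3102

Differing sites — 2:P/G; 3:T/F; 6:G/C; 9:V/G; 16:A/C; 22:R/I; 24:K/D; 25:R/A.
p = 8/30 = 0.266667.
d = −ln(1 − 0.266667) = −ln(0.733333) = 0.3102.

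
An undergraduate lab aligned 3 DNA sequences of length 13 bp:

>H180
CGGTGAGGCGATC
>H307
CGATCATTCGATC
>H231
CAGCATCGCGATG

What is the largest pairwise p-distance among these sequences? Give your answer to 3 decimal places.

Pairwise Hamming distances:
  H180 vs H307: 4
  H180 vs H231: 6
  H307 vs H231: 8
The largest is 8 mismatches, between H307 and H231; p = 8/13 = 0.615.

0.615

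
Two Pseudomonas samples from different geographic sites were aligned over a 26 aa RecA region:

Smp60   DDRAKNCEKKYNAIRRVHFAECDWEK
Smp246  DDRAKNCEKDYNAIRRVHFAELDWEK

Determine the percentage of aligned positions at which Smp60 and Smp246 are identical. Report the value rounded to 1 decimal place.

92.3%

Differing sites — 10:K/D; 22:C/L.
24 of the 26 sites match, so the percent identity is 24/26 × 100 = 92.3%.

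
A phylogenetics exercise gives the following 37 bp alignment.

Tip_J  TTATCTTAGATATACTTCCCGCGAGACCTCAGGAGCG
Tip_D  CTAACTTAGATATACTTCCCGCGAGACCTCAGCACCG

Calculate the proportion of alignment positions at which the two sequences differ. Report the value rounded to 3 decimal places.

0.108

Mismatches occur at site 1 (T/C), site 4 (T/A), site 33 (G/C), site 35 (G/C).
There are 4 differences over 37 sites, so p = 4/37 = 0.108.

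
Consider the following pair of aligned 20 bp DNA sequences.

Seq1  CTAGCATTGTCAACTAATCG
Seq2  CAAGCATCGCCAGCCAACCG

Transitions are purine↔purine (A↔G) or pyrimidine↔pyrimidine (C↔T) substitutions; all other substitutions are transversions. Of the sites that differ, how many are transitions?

5

The sequences differ at positions 2 (T/A, transversion), 8 (T/C, transition), 10 (T/C, transition), 13 (A/G, transition), 15 (T/C, transition), 18 (T/C, transition).
Of the 6 differences, 5 transitions and 1 transversion, so the answer is 5.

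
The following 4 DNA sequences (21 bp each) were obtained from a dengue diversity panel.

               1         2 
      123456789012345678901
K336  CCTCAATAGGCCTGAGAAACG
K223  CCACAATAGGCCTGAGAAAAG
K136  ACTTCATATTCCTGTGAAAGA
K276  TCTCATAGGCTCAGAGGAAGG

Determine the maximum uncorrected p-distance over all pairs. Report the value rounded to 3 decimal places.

0.619

Pairwise Hamming distances:
  K336 vs K223: 2
  K336 vs K136: 8
  K336 vs K276: 9
  K223 vs K136: 9
  K223 vs K276: 10
  K136 vs K276: 13
The largest is 13 mismatches, between K136 and K276; p = 13/21 = 0.619.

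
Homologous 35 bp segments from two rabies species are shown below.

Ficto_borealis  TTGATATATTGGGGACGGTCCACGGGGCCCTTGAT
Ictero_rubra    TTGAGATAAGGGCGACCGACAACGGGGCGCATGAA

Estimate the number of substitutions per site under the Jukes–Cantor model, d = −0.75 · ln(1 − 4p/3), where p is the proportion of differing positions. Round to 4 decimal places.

Differing sites — 5:T/G; 9:T/A; 10:T/G; 13:G/C; 17:G/C; 19:T/A; 21:C/A; 29:C/G; 31:T/A; 35:T/A.
p = 10/35 = 0.285714.
d = −0.75 · ln(1 − (4/3)·0.285714) = −0.75 · ln(0.619048) = −0.75 · (-0.479572) = 0.3597.

0.3597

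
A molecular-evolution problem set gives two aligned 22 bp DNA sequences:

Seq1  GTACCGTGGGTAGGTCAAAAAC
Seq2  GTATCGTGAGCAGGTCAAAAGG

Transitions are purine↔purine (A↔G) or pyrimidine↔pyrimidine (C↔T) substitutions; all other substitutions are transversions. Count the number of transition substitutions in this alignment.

4

The sequences differ at positions 4 (C/T, transition), 9 (G/A, transition), 11 (T/C, transition), 21 (A/G, transition), 22 (C/G, transversion).
Of the 5 differences, 4 transitions and 1 transversion, so the answer is 4.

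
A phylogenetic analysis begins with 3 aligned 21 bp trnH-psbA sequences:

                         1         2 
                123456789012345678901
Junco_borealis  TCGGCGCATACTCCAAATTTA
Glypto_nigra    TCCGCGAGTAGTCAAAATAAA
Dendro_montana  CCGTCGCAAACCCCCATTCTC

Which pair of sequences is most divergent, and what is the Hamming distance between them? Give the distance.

14

Pairwise Hamming distances:
  Junco_borealis vs Glypto_nigra: 7
  Junco_borealis vs Dendro_montana: 8
  Glypto_nigra vs Dendro_montana: 14
The largest is 14, between Glypto_nigra and Dendro_montana.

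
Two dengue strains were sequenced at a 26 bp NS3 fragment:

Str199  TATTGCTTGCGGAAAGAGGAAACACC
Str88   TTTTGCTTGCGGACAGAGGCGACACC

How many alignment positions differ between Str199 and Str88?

4

Mismatches occur at site 2 (A/T), site 14 (A/C), site 20 (A/C), site 21 (A/G).
That gives 4 mismatches out of 26 aligned sites, so the Hamming distance is 4.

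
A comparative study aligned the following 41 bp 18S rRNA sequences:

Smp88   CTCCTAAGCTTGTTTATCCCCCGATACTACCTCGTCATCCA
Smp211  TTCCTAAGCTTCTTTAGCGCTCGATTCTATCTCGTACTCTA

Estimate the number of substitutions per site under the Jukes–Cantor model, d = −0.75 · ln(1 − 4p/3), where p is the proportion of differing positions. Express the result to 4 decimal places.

0.2950

Mismatches occur at site 1 (C↔T), site 12 (G↔C), site 17 (T↔G), site 19 (C↔G), site 21 (C↔T), site 26 (A↔T), site 30 (C↔T), site 36 (C↔A), site 37 (A↔C), site 40 (C↔T).
p = 10/41 = 0.243902.
d = −0.75 · ln(1 − (4/3)·0.243902) = −0.75 · ln(0.674797) = −0.75 · (-0.393343) = 0.2950.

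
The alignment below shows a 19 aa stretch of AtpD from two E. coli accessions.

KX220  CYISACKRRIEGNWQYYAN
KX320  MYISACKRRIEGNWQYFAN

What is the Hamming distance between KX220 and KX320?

Mismatches occur at site 1 (C↔M), site 17 (Y↔F).
That gives 2 mismatches out of 19 aligned sites, so the Hamming distance is 2.

2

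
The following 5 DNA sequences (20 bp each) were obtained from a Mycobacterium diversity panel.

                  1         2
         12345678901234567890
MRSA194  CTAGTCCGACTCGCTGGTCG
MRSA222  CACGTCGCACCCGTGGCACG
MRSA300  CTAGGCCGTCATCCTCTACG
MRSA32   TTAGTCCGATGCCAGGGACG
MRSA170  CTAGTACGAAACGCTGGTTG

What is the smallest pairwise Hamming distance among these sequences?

4

Pairwise Hamming distances:
  MRSA194 vs MRSA222: 9
  MRSA194 vs MRSA300: 8
  MRSA194 vs MRSA32: 7
  MRSA194 vs MRSA170: 4
  MRSA222 vs MRSA300: 13
  MRSA222 vs MRSA32: 10
  MRSA222 vs MRSA170: 12
  MRSA300 vs MRSA32: 10
  MRSA300 vs MRSA170: 10
  MRSA32 vs MRSA170: 9
The smallest is 4, between MRSA194 and MRSA170.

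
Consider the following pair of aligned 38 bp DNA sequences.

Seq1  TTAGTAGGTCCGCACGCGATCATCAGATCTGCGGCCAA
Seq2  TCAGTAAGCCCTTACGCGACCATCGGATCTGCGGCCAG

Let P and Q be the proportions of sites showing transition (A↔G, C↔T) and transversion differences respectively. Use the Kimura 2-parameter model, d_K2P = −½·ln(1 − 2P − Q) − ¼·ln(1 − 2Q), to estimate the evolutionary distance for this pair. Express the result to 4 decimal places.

The sequences differ at positions 2 (T/C, transition), 7 (G/A, transition), 9 (T/C, transition), 12 (G/T, transversion), 13 (C/T, transition), 20 (T/C, transition), 25 (A/G, transition), 38 (A/G, transition).
Of the 8 differences, 7 transitions and 1 transversion over 38 sites: P = 7/38 = 0.184211, Q = 1/38 = 0.026316.
d = −0.5·ln(0.605262) − 0.25·ln(0.947368) = −0.5·(-0.502094) − 0.25·(-0.054068) = 0.2646.

0.2646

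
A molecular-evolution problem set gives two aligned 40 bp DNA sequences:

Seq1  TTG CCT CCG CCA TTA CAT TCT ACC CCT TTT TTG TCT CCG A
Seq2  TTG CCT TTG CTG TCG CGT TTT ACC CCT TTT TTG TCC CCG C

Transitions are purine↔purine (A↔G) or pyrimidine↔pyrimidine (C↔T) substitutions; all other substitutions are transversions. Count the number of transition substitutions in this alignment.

9

Mismatches occur at site 7 (C→T, transition), site 8 (C→T, transition), site 11 (C→T, transition), site 12 (A→G, transition), site 14 (T→C, transition), site 15 (A→G, transition), site 17 (A→G, transition), site 20 (C→T, transition), site 36 (T→C, transition), site 40 (A→C, transversion).
Of the 10 differences, 9 transitions and 1 transversion, so the answer is 9.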